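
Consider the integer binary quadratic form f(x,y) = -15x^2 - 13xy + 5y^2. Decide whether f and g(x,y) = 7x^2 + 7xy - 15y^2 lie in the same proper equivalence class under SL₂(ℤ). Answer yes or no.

D₁ = 469, D₂ = 469
river cycle of f (length 4): (5, 13, -15), (-15, 17, 3), (3, 19, -9), (-9, 17, 5)
river cycle of g (length 2): (7, 21, -1), (-1, 21, 7)
cycles differ ⇒ inequivalent

no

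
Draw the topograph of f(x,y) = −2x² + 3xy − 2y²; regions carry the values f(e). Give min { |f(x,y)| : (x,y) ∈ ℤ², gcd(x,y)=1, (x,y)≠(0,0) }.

translate: b→1 (≡-3 mod 4), so (2,-3,2)→(2,1,1)
flip: (2,1,1)→(1,-1,2)
translate: b→1 (≡-1 mod 2), so (1,-1,2)→(1,1,2)
reduced (well bottom): (1,1,2) with a≤c, −a<b≤a
well minimum |f| = |-1| = 1 (negative-definite)

1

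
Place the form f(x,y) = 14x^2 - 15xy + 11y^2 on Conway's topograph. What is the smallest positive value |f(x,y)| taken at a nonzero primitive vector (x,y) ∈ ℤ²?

translate: b→13 (≡-15 mod 28), so (14,-15,11)→(14,13,10)
flip: (14,13,10)→(10,-13,14)
translate: b→7 (≡-13 mod 20), so (10,-13,14)→(10,7,11)
reduced (well bottom): (10,7,11) with a≤c, −a<b≤a
well minimum = a = 10

10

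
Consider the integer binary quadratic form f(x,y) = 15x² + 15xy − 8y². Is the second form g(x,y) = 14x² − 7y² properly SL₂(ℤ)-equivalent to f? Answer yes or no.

D₁ = 705, D₂ = 392
discriminants differ ⇒ not SL₂(ℤ)-equivalent

no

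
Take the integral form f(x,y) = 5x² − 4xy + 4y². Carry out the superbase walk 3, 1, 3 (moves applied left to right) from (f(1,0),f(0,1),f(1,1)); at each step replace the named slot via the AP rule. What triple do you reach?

start (5,4,5) = (f(1,0),f(0,1),f(1,1))
replace slot 3: 2·(5+4) − 5 = 13 → (5,4,13)
replace slot 1: 2·(4+13) − 5 = 29 → (29,4,13)
replace slot 3: 2·(29+4) − 13 = 53 → (29,4,53)

29,4,53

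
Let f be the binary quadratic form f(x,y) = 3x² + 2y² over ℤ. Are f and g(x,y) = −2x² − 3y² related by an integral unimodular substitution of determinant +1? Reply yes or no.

D₁ = -24, D₂ = -24
f: flip: (3,0,2)→(2,0,3)
f: reduced (well bottom): (2,0,3) with a≤c, −a<b≤a
g is negative-definite; reduce −g:
−g: reduced (well bottom): (2,0,3) with a≤c, −a<b≤a
flip sign back: reduced form of g is (-2,0,-3)
reduced forms (2, 0, 3) vs (-2, 0, -3) ⇒ inequivalent

no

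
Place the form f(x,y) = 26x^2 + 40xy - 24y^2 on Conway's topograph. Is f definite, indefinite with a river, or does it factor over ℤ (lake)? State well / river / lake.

D = b²−4ac = 40² − 4·26·(-24) = 4096
D = 64² is a perfect square ⇒ form factors over ℤ ⇒ lakes

lake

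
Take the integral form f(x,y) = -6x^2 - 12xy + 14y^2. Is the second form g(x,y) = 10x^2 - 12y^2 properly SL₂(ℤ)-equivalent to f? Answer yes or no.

D₁ = 480, D₂ = 480
river cycle of f (length 4): (14, 12, -6), (-6, 12, 14), (14, 16, -4), (-4, 16, 14)
river cycle of g (length 2): (10, 20, -2), (-2, 20, 10)
cycles differ ⇒ inequivalent

no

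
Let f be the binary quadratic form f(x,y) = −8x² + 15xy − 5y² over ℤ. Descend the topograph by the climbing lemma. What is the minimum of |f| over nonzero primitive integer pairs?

descent: ρ → (-5,5,2)  [lands on river]
river: ρ → (2,7,-2)
river: ρ → (-2,5,5)
river: ρ → (5,5,-2)
river: ρ → (-2,7,2)
river: ρ → (2,5,-5)
closes: descent 1, river 6
min |a| on river = 2

2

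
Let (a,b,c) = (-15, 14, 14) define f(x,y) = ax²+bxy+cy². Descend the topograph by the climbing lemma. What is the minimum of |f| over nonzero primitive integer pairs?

river: ρ → (14,14,-15)
river: ρ → (-15,16,13)
river: ρ → (13,10,-18)
river: ρ → (-18,26,5)
river: ρ → (5,24,-23)
river: ρ → (-23,22,6)
river: ρ → (6,26,-15)
river: ρ → (-15,4,17)
river: ρ → (17,30,-2)
river: ρ → (-2,30,17)
river: ρ → (17,4,-15)
river: ρ → (-15,26,6)
river: ρ → (6,22,-23)
river: ρ → (-23,24,5)
river: ρ → (5,26,-18)
river: ρ → (-18,10,13)
river: ρ → (13,16,-15)
river: ρ → (-15,14,14)
closes: descent 0, river 18
min |a| on river = 2

2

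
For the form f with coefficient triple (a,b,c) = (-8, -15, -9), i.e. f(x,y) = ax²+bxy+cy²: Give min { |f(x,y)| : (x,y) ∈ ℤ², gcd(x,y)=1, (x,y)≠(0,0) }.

translate: b→-1 (≡15 mod 16), so (8,15,9)→(8,-1,2)
flip: (8,-1,2)→(2,1,8)
reduced (well bottom): (2,1,8) with a≤c, −a<b≤a
well minimum |f| = |-2| = 2 (negative-definite)

2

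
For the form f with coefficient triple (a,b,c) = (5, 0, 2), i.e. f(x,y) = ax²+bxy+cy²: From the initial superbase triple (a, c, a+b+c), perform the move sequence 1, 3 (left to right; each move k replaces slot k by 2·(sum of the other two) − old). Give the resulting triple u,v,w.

start (5,2,7) = (f(1,0),f(0,1),f(1,1))
replace slot 1: 2·(2+7) − 5 = 13 → (13,2,7)
replace slot 3: 2·(13+2) − 7 = 23 → (13,2,23)

13,2,23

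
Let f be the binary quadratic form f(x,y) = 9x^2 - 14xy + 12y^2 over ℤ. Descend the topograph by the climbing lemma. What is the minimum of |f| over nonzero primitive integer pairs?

translate: b→4 (≡-14 mod 18), so (9,-14,12)→(9,4,7)
flip: (9,4,7)→(7,-4,9)
reduced (well bottom): (7,-4,9) with a≤c, −a<b≤a
well minimum = a = 7

7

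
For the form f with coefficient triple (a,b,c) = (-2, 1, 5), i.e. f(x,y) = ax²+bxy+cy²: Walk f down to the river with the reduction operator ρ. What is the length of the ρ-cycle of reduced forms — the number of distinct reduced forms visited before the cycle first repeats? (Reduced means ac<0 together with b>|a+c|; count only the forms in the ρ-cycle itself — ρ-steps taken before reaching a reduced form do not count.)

D = 41, ⌊√D⌋ = 6
descent: ρ → (5,-1,-2)
descent: ρ → (-2,5,2)  [lands on river]
river: ρ → (2,3,-4)
river: ρ → (-4,5,1)
river: ρ → (1,5,-4)
river: ρ → (-4,3,2)
river: ρ → (2,5,-2)
river: ρ → (-2,3,4)
river: ρ → (4,5,-1)
river: ρ → (-1,5,4)
river: ρ → (4,3,-2)
ρ-cycle length = 10 (tail of 2 descent steps not counted)

10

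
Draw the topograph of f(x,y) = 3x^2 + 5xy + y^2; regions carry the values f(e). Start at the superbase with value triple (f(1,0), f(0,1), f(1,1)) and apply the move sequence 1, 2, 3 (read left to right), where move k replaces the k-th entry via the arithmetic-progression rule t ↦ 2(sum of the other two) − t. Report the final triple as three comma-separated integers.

start (3,1,9) = (f(1,0),f(0,1),f(1,1))
replace slot 1: 2·(1+9) − 3 = 17 → (17,1,9)
replace slot 2: 2·(17+9) − 1 = 51 → (17,51,9)
replace slot 3: 2·(17+51) − 9 = 127 → (17,51,127)

17,51,127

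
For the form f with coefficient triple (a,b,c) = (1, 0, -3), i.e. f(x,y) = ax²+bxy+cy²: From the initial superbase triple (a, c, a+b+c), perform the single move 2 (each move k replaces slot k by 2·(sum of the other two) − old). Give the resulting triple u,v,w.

start (1,-3,-2) = (f(1,0),f(0,1),f(1,1))
replace slot 2: 2·(1+(-2)) − (-3) = 1 → (1,1,-2)

1,1,-2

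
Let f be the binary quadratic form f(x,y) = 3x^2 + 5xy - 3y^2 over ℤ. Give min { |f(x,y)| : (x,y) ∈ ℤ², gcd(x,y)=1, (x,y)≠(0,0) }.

river: ρ → (-3,7,1)
river: ρ → (1,7,-3)
river: ρ → (-3,5,3)
river: ρ → (3,7,-1)
river: ρ → (-1,7,3)
river: ρ → (3,5,-3)
closes: descent 0, river 6
min |a| on river = 1

1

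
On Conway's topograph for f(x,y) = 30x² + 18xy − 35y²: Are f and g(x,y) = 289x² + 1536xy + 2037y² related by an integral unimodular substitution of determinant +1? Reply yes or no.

D₁ = 4524, D₂ = 4524
river cycle of f (length 16): (-35, 52, 13), (13, 52, -35), (-35, 18, 30), (30, 42, -23), (-23, 50, 22), (22, 38, -35), (-35, 32, 25), (25, 18, -42), (-42, 66, 1), (1, 66, -42), … (6 more)
river cycle of g (length 16): (30, 18, -35), (-35, 52, 13), (13, 52, -35), (-35, 18, 30), (30, 42, -23), (-23, 50, 22), (22, 38, -35), (-35, 32, 25), (25, 18, -42), (-42, 66, 1), … (6 more)
cycles coincide ⇒ equivalent

yes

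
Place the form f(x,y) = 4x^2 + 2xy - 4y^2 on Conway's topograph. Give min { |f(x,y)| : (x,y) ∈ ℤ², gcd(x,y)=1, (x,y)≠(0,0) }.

river: ρ → (-4,6,2)
river: ρ → (2,6,-4)
river: ρ → (-4,2,4)
river: ρ → (4,6,-2)
river: ρ → (-2,6,4)
river: ρ → (4,2,-4)
closes: descent 0, river 6
min |a| on river = 2

2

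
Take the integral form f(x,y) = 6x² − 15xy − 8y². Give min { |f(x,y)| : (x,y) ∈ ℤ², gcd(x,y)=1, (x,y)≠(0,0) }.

descent: ρ → (-8,15,6)  [lands on river]
river: ρ → (6,9,-14)
river: ρ → (-14,19,1)
river: ρ → (1,19,-14)
river: ρ → (-14,9,6)
river: ρ → (6,15,-8)
river: ρ → (-8,17,4)
river: ρ → (4,15,-12)
river: ρ → (-12,9,7)
river: ρ → (7,19,-2)
river: ρ → (-2,17,16)
river: ρ → (16,15,-3)
river: ρ → (-3,15,16)
river: ρ → (16,17,-2)
river: ρ → (-2,19,7)
river: ρ → (7,9,-12)
river: ρ → (-12,15,4)
river: ρ → (4,17,-8)
closes: descent 1, river 18
min |a| on river = 1

1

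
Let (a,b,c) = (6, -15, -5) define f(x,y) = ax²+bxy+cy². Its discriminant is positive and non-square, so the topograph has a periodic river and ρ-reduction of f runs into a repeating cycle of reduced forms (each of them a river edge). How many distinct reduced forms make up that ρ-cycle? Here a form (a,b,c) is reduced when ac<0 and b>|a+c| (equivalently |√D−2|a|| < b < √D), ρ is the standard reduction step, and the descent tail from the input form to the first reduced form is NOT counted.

D = 345, ⌊√D⌋ = 18
descent: ρ → (-5,15,6)  [lands on river]
river: ρ → (6,9,-11)
river: ρ → (-11,13,4)
river: ρ → (4,11,-14)
river: ρ → (-14,17,1)
river: ρ → (1,17,-14)
river: ρ → (-14,11,4)
river: ρ → (4,13,-11)
river: ρ → (-11,9,6)
river: ρ → (6,15,-5)
ρ-cycle length = 10 (tail of 1 descent step not counted)

10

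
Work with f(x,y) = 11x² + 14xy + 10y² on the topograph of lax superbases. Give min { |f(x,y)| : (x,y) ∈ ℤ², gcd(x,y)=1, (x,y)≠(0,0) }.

translate: b→-8 (≡14 mod 22), so (11,14,10)→(11,-8,7)
flip: (11,-8,7)→(7,8,11)
translate: b→-6 (≡8 mod 14), so (7,8,11)→(7,-6,10)
reduced (well bottom): (7,-6,10) with a≤c, −a<b≤a
well minimum = a = 7

7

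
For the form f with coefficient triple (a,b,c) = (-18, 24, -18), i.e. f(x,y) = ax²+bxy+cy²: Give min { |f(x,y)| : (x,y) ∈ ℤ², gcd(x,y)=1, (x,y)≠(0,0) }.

translate: b→12 (≡-24 mod 36), so (18,-24,18)→(18,12,12)
flip: (18,12,12)→(12,-12,18)
translate: b→12 (≡-12 mod 24), so (12,-12,18)→(12,12,18)
reduced (well bottom): (12,12,18) with a≤c, −a<b≤a
well minimum |f| = |-12| = 12 (negative-definite)

12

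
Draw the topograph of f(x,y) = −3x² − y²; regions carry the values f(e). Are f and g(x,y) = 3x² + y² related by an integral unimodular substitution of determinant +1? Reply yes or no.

D₁ = -12, D₂ = -12
f is negative-definite; reduce −f:
−f: flip: (3,0,1)→(1,0,3)
−f: reduced (well bottom): (1,0,3) with a≤c, −a<b≤a
flip sign back: reduced form of f is (-1,0,-3)
g: flip: (3,0,1)→(1,0,3)
g: reduced (well bottom): (1,0,3) with a≤c, −a<b≤a
reduced forms (-1, 0, -3) vs (1, 0, 3) ⇒ inequivalent

no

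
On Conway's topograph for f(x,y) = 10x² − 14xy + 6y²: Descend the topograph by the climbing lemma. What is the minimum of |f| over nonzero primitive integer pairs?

translate: b→6 (≡-14 mod 20), so (10,-14,6)→(10,6,2)
flip: (10,6,2)→(2,-6,10)
translate: b→2 (≡-6 mod 4), so (2,-6,10)→(2,2,6)
reduced (well bottom): (2,2,6) with a≤c, −a<b≤a
well minimum = a = 2

2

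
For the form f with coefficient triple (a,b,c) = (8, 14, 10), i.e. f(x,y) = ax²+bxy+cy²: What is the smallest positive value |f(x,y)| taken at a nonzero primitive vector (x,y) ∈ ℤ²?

translate: b→-2 (≡14 mod 16), so (8,14,10)→(8,-2,4)
flip: (8,-2,4)→(4,2,8)
reduced (well bottom): (4,2,8) with a≤c, −a<b≤a
well minimum = a = 4

4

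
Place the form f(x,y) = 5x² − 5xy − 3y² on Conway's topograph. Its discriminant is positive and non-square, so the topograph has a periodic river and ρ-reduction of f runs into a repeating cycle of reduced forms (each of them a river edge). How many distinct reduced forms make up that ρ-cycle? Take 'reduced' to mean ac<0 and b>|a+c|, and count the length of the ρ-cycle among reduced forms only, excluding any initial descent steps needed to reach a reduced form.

D = 85, ⌊√D⌋ = 9
descent: ρ → (-3,5,5)  [lands on river]
river: ρ → (5,5,-3)
river: ρ → (-3,7,3)
river: ρ → (3,5,-5)
river: ρ → (-5,5,3)
river: ρ → (3,7,-3)
ρ-cycle length = 6 (tail of 1 descent step not counted)

6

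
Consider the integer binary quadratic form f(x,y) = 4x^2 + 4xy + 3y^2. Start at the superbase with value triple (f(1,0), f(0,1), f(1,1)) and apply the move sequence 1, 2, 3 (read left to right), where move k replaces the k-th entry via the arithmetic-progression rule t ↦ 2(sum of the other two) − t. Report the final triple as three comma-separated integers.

start (4,3,11) = (f(1,0),f(0,1),f(1,1))
replace slot 1: 2·(3+11) − 4 = 24 → (24,3,11)
replace slot 2: 2·(24+11) − 3 = 67 → (24,67,11)
replace slot 3: 2·(24+67) − 11 = 171 → (24,67,171)

24,67,171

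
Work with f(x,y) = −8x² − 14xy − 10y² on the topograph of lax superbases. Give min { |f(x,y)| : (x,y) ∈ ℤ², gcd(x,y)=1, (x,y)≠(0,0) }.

translate: b→-2 (≡14 mod 16), so (8,14,10)→(8,-2,4)
flip: (8,-2,4)→(4,2,8)
reduced (well bottom): (4,2,8) with a≤c, −a<b≤a
well minimum |f| = |-4| = 4 (negative-definite)

4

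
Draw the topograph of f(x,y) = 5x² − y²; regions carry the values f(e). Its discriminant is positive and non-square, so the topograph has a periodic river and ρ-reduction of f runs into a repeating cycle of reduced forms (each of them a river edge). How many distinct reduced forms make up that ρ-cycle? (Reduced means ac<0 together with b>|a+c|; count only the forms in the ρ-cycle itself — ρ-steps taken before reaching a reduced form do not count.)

D = 20, ⌊√D⌋ = 4
descent: ρ → (-1,4,1)  [lands on river]
river: ρ → (1,4,-1)
ρ-cycle length = 2 (tail of 1 descent step not counted)

2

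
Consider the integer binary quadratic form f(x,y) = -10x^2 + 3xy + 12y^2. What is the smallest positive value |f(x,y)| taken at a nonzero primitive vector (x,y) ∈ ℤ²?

river: ρ → (12,21,-1)
river: ρ → (-1,21,12)
river: ρ → (12,3,-10)
river: ρ → (-10,17,5)
river: ρ → (5,13,-16)
river: ρ → (-16,19,2)
river: ρ → (2,21,-6)
river: ρ → (-6,15,11)
river: ρ → (11,7,-10)
river: ρ → (-10,13,8)
river: ρ → (8,19,-4)
river: ρ → (-4,21,3)
river: ρ → (3,21,-4)
river: ρ → (-4,19,8)
river: ρ → (8,13,-10)
river: ρ → (-10,7,11)
river: ρ → (11,15,-6)
river: ρ → (-6,21,2)
river: ρ → (2,19,-16)
river: ρ → (-16,13,5)
river: ρ → (5,17,-10)
river: ρ → (-10,3,12)
closes: descent 0, river 22
min |a| on river = 1

1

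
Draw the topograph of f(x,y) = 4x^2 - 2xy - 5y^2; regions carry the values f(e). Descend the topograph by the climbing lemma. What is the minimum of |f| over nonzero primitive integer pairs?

descent: ρ → (-5,2,4)  [lands on river]
river: ρ → (4,6,-3)
river: ρ → (-3,6,4)
river: ρ → (4,2,-5)
river: ρ → (-5,8,1)
river: ρ → (1,8,-5)
closes: descent 1, river 6
min |a| on river = 1

1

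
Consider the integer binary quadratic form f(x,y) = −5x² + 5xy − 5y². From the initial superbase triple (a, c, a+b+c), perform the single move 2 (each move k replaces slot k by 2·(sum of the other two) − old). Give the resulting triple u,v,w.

start (-5,-5,-5) = (f(1,0),f(0,1),f(1,1))
replace slot 2: 2·((-5)+(-5)) − (-5) = -15 → (-5,-15,-5)

-5,-15,-5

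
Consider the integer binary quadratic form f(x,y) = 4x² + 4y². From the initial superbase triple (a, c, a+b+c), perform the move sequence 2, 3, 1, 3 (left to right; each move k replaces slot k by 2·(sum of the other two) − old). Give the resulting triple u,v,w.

start (4,4,8) = (f(1,0),f(0,1),f(1,1))
replace slot 2: 2·(4+8) − 4 = 20 → (4,20,8)
replace slot 3: 2·(4+20) − 8 = 40 → (4,20,40)
replace slot 1: 2·(20+40) − 4 = 116 → (116,20,40)
replace slot 3: 2·(116+20) − 40 = 232 → (116,20,232)

116,20,232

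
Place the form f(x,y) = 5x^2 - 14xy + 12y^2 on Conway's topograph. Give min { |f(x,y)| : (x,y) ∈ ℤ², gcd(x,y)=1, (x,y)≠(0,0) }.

translate: b→-4 (≡-14 mod 10), so (5,-14,12)→(5,-4,3)
flip: (5,-4,3)→(3,4,5)
translate: b→-2 (≡4 mod 6), so (3,4,5)→(3,-2,4)
reduced (well bottom): (3,-2,4) with a≤c, −a<b≤a
well minimum = a = 3

3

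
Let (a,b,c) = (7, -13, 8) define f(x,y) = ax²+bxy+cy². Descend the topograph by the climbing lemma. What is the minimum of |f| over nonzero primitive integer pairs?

translate: b→1 (≡-13 mod 14), so (7,-13,8)→(7,1,2)
flip: (7,1,2)→(2,-1,7)
reduced (well bottom): (2,-1,7) with a≤c, −a<b≤a
well minimum = a = 2

2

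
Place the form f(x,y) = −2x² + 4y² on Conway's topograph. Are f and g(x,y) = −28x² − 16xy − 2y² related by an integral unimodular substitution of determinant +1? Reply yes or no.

D₁ = 32, D₂ = 32
river cycle of f (length 2): (-2, 4, 2), (2, 4, -2)
river cycle of g (length 2): (-2, 4, 2), (2, 4, -2)
cycles coincide ⇒ equivalent

yes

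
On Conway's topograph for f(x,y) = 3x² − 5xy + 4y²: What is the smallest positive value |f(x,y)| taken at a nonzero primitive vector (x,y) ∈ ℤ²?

translate: b→1 (≡-5 mod 6), so (3,-5,4)→(3,1,2)
flip: (3,1,2)→(2,-1,3)
reduced (well bottom): (2,-1,3) with a≤c, −a<b≤a
well minimum = a = 2

2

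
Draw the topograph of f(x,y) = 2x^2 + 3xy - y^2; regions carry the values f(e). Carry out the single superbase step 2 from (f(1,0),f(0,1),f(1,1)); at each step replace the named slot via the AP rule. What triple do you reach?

start (2,-1,4) = (f(1,0),f(0,1),f(1,1))
replace slot 2: 2·(2+4) − (-1) = 13 → (2,13,4)

2,13,4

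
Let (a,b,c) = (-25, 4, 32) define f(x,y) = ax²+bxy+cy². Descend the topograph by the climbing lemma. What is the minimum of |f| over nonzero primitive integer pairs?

descent: ρ → (32,-4,-25)
descent: ρ → (-25,54,3)  [lands on river]
river: ρ → (3,54,-25)
river: ρ → (-25,46,11)
river: ρ → (11,42,-33)
river: ρ → (-33,24,20)
river: ρ → (20,56,-1)
river: ρ → (-1,56,20)
river: ρ → (20,24,-33)
river: ρ → (-33,42,11)
river: ρ → (11,46,-25)
closes: descent 2, river 10
min |a| on river = 1

1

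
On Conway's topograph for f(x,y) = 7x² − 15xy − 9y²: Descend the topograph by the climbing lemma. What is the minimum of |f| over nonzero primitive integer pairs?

descent: ρ → (-9,15,7)  [lands on river]
river: ρ → (7,13,-11)
river: ρ → (-11,9,9)
river: ρ → (9,9,-11)
river: ρ → (-11,13,7)
river: ρ → (7,15,-9)
river: ρ → (-9,21,1)
river: ρ → (1,21,-9)
closes: descent 1, river 8
min |a| on river = 1

1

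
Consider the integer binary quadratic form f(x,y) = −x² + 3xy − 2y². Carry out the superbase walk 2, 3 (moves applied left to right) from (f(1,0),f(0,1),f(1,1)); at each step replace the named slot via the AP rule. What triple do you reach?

start (-1,-2,0) = (f(1,0),f(0,1),f(1,1))
replace slot 2: 2·((-1)+0) − (-2) = 0 → (-1,0,0)
replace slot 3: 2·((-1)+0) − 0 = -2 → (-1,0,-2)

-1,0,-2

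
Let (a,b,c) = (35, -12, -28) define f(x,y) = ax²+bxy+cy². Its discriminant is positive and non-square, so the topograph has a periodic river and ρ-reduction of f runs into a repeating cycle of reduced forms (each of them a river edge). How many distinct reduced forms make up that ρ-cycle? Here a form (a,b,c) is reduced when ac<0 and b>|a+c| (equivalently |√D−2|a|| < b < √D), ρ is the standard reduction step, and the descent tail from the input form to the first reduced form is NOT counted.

D = 4064, ⌊√D⌋ = 63
descent: ρ → (-28,12,35)  [lands on river]
river: ρ → (35,58,-5)
river: ρ → (-5,62,11)
river: ρ → (11,48,-40)
river: ρ → (-40,32,19)
river: ρ → (19,44,-28)
ρ-cycle length = 6 (tail of 1 descent step not counted)

6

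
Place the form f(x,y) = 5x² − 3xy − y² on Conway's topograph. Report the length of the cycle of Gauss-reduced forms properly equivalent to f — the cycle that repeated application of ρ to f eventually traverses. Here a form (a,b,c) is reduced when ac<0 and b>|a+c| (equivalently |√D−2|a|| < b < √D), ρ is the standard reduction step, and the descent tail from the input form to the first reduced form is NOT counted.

D = 29, ⌊√D⌋ = 5
descent: ρ → (-1,5,1)  [lands on river]
river: ρ → (1,5,-1)
ρ-cycle length = 2 (tail of 1 descent step not counted)

2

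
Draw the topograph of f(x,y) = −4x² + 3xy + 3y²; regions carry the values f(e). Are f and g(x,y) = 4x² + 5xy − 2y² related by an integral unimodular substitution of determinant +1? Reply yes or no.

D₁ = 57, D₂ = 57
river cycle of f (length 6): (3, 3, -4), (-4, 5, 2), (2, 7, -1), (-1, 7, 2), (2, 5, -4), (-4, 3, 3)
river cycle of g (length 6): (-2, 7, 1), (1, 7, -2), (-2, 5, 4), (4, 3, -3), (-3, 3, 4), (4, 5, -2)
cycles differ ⇒ inequivalent

no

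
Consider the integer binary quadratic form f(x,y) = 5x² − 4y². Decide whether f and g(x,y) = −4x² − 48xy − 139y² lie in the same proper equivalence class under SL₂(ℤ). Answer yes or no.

D₁ = 80, D₂ = 80
river cycle of f (length 2): (-4, 8, 1), (1, 8, -4)
river cycle of g (length 2): (-4, 8, 1), (1, 8, -4)
cycles coincide ⇒ equivalent

yes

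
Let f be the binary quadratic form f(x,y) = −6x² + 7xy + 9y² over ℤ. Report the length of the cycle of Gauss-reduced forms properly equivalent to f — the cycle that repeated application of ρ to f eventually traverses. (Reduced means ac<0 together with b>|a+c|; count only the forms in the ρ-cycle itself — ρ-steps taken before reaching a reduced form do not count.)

D = 265, ⌊√D⌋ = 16
river: ρ → (9,11,-4)
river: ρ → (-4,13,6)
river: ρ → (6,11,-6)
river: ρ → (-6,13,4)
river: ρ → (4,11,-9)
river: ρ → (-9,7,6)
river: ρ → (6,5,-10)
river: ρ → (-10,15,1)
river: ρ → (1,15,-10)
river: ρ → (-10,5,6)
river: ρ → (6,7,-9)
river: ρ → (-9,11,4)
river: ρ → (4,13,-6)
river: ρ → (-6,11,6)
river: ρ → (6,13,-4)
river: ρ → (-4,11,9)
river: ρ → (9,7,-6)
river: ρ → (-6,5,10)
river: ρ → (10,15,-1)
river: ρ → (-1,15,10)
river: ρ → (10,5,-6)
river: ρ → (-6,7,9)
ρ-cycle length = 22 (tail of 0 descent steps not counted)

22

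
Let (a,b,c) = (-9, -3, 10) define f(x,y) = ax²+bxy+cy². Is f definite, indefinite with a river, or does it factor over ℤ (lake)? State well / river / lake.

D = b²−4ac = (-3)² − 4·(-9)·10 = 369
D > 0 non-square ⇒ indefinite ⇒ periodic river

river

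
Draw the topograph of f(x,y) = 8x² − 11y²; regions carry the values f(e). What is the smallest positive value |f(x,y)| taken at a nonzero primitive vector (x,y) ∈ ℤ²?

descent: ρ → (-11,0,8)
descent: ρ → (8,16,-3)  [lands on river]
river: ρ → (-3,14,13)
river: ρ → (13,12,-4)
river: ρ → (-4,12,13)
river: ρ → (13,14,-3)
river: ρ → (-3,16,8)
closes: descent 2, river 6
min |a| on river = 3

3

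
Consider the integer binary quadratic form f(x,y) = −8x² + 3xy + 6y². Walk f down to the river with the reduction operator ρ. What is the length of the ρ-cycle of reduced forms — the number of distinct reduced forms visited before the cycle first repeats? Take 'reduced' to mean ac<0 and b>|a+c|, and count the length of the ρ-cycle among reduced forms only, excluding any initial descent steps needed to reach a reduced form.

D = 201, ⌊√D⌋ = 14
river: ρ → (6,9,-5)
river: ρ → (-5,11,4)
river: ρ → (4,13,-2)
river: ρ → (-2,11,10)
river: ρ → (10,9,-3)
river: ρ → (-3,9,10)
river: ρ → (10,11,-2)
river: ρ → (-2,13,4)
river: ρ → (4,11,-5)
river: ρ → (-5,9,6)
river: ρ → (6,3,-8)
river: ρ → (-8,13,1)
river: ρ → (1,13,-8)
river: ρ → (-8,3,6)
ρ-cycle length = 14 (tail of 0 descent steps not counted)

14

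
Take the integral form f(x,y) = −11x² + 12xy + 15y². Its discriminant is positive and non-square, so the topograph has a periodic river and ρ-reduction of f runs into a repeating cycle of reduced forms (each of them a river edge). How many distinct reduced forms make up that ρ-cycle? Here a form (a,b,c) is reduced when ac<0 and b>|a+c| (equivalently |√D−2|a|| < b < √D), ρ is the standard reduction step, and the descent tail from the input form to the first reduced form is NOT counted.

D = 804, ⌊√D⌋ = 28
river: ρ → (15,18,-8)
river: ρ → (-8,14,19)
river: ρ → (19,24,-3)
river: ρ → (-3,24,19)
river: ρ → (19,14,-8)
river: ρ → (-8,18,15)
river: ρ → (15,12,-11)
river: ρ → (-11,10,16)
river: ρ → (16,22,-5)
river: ρ → (-5,28,1)
river: ρ → (1,28,-5)
river: ρ → (-5,22,16)
river: ρ → (16,10,-11)
river: ρ → (-11,12,15)
ρ-cycle length = 14 (tail of 0 descent steps not counted)

14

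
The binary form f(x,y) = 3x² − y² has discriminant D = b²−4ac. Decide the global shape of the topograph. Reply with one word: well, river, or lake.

D = b²−4ac = 0² − 4·3·(-1) = 12
D > 0 non-square ⇒ indefinite ⇒ periodic river

river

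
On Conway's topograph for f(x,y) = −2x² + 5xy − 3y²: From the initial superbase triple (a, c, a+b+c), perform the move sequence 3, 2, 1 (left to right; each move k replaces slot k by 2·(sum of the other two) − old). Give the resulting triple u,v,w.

start (-2,-3,0) = (f(1,0),f(0,1),f(1,1))
replace slot 3: 2·((-2)+(-3)) − 0 = -10 → (-2,-3,-10)
replace slot 2: 2·((-2)+(-10)) − (-3) = -21 → (-2,-21,-10)
replace slot 1: 2·((-21)+(-10)) − (-2) = -60 → (-60,-21,-10)

-60,-21,-10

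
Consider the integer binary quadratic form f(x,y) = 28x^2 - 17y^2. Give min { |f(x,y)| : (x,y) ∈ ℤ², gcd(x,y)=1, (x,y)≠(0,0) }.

descent: ρ → (-17,34,11)  [lands on river]
river: ρ → (11,32,-20)
river: ρ → (-20,8,23)
river: ρ → (23,38,-5)
river: ρ → (-5,42,7)
river: ρ → (7,42,-5)
river: ρ → (-5,38,23)
river: ρ → (23,8,-20)
river: ρ → (-20,32,11)
river: ρ → (11,34,-17)
closes: descent 1, river 10
min |a| on river = 5

5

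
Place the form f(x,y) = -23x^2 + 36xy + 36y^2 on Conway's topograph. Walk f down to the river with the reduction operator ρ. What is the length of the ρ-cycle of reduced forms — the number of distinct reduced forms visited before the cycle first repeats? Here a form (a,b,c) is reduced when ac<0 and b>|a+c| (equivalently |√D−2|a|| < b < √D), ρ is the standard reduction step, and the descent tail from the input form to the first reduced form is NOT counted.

D = 4608, ⌊√D⌋ = 67
river: ρ → (36,36,-23)
river: ρ → (-23,56,16)
river: ρ → (16,40,-47)
river: ρ → (-47,54,9)
river: ρ → (9,54,-47)
river: ρ → (-47,40,16)
river: ρ → (16,56,-23)
river: ρ → (-23,36,36)
ρ-cycle length = 8 (tail of 0 descent steps not counted)

8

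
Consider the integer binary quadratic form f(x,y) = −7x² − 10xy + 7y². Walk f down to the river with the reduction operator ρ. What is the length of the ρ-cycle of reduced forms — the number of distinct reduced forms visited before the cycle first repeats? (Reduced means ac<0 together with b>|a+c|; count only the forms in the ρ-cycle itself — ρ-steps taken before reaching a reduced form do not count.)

D = 296, ⌊√D⌋ = 17
descent: ρ → (7,10,-7)  [lands on river]
river: ρ → (-7,4,10)
river: ρ → (10,16,-1)
river: ρ → (-1,16,10)
river: ρ → (10,4,-7)
river: ρ → (-7,10,7)
river: ρ → (7,4,-10)
river: ρ → (-10,16,1)
river: ρ → (1,16,-10)
river: ρ → (-10,4,7)
ρ-cycle length = 10 (tail of 1 descent step not counted)

10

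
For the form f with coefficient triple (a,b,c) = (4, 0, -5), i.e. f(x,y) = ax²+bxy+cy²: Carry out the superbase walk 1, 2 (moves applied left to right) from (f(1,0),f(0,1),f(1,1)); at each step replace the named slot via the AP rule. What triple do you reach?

start (4,-5,-1) = (f(1,0),f(0,1),f(1,1))
replace slot 1: 2·((-5)+(-1)) − 4 = -16 → (-16,-5,-1)
replace slot 2: 2·((-16)+(-1)) − (-5) = -29 → (-16,-29,-1)

-16,-29,-1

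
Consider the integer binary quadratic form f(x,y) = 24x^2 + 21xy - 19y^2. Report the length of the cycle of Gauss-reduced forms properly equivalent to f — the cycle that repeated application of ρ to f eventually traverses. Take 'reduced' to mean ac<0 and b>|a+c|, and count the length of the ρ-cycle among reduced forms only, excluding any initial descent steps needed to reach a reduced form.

D = 2265, ⌊√D⌋ = 47
river: ρ → (-19,17,26)
river: ρ → (26,35,-10)
river: ρ → (-10,45,6)
river: ρ → (6,39,-31)
river: ρ → (-31,23,14)
river: ρ → (14,33,-21)
river: ρ → (-21,9,26)
river: ρ → (26,43,-4)
river: ρ → (-4,45,15)
river: ρ → (15,45,-4)
river: ρ → (-4,43,26)
river: ρ → (26,9,-21)
river: ρ → (-21,33,14)
river: ρ → (14,23,-31)
river: ρ → (-31,39,6)
river: ρ → (6,45,-10)
river: ρ → (-10,35,26)
river: ρ → (26,17,-19)
river: ρ → (-19,21,24)
river: ρ → (24,27,-16)
river: ρ → (-16,37,14)
river: ρ → (14,47,-1)
river: ρ → (-1,47,14)
river: ρ → (14,37,-16)
river: ρ → (-16,27,24)
river: ρ → (24,21,-19)
ρ-cycle length = 26 (tail of 0 descent steps not counted)

26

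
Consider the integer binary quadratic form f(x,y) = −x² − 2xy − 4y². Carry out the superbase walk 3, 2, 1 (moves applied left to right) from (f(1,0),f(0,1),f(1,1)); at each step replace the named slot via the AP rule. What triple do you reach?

start (-1,-4,-7) = (f(1,0),f(0,1),f(1,1))
replace slot 3: 2·((-1)+(-4)) − (-7) = -3 → (-1,-4,-3)
replace slot 2: 2·((-1)+(-3)) − (-4) = -4 → (-1,-4,-3)
replace slot 1: 2·((-4)+(-3)) − (-1) = -13 → (-13,-4,-3)

-13,-4,-3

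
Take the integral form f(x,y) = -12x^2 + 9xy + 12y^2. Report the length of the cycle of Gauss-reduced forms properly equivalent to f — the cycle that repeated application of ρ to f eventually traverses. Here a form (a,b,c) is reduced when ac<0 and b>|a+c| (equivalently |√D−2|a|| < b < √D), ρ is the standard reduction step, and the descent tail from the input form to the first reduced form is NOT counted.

D = 657, ⌊√D⌋ = 25
river: ρ → (12,15,-9)
river: ρ → (-9,21,6)
river: ρ → (6,15,-18)
river: ρ → (-18,21,3)
river: ρ → (3,21,-18)
river: ρ → (-18,15,6)
river: ρ → (6,21,-9)
river: ρ → (-9,15,12)
river: ρ → (12,9,-12)
river: ρ → (-12,15,9)
river: ρ → (9,21,-6)
river: ρ → (-6,15,18)
river: ρ → (18,21,-3)
river: ρ → (-3,21,18)
river: ρ → (18,15,-6)
river: ρ → (-6,21,9)
river: ρ → (9,15,-12)
river: ρ → (-12,9,12)
ρ-cycle length = 18 (tail of 0 descent steps not counted)

18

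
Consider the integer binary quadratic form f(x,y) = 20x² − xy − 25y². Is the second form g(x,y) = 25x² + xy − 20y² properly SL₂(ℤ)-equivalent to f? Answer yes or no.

D₁ = 2001, D₂ = 2001
river cycle of f (length 22): (20, 39, -6), (-6, 33, 38), (38, 43, -1), (-1, 43, 38), (38, 33, -6), (-6, 39, 20), (20, 41, -4), (-4, 39, 30), (30, 21, -13), (-13, 31, 20), … (12 more)
river cycle of g (length 22): (-20, 39, 6), (6, 33, -38), (-38, 43, 1), (1, 43, -38), (-38, 33, 6), (6, 39, -20), (-20, 41, 4), (4, 39, -30), (-30, 21, 13), (13, 31, -20), … (12 more)
cycles differ ⇒ inequivalent

no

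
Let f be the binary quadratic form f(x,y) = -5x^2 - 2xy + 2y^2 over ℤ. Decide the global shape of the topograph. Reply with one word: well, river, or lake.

D = b²−4ac = (-2)² − 4·(-5)·2 = 44
D > 0 non-square ⇒ indefinite ⇒ periodic river

river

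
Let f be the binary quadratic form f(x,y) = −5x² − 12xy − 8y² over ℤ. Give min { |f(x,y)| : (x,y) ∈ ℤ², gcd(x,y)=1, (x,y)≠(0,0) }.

translate: b→2 (≡12 mod 10), so (5,12,8)→(5,2,1)
flip: (5,2,1)→(1,-2,5)
translate: b→0 (≡-2 mod 2), so (1,-2,5)→(1,0,4)
reduced (well bottom): (1,0,4) with a≤c, −a<b≤a
well minimum |f| = |-1| = 1 (negative-definite)

1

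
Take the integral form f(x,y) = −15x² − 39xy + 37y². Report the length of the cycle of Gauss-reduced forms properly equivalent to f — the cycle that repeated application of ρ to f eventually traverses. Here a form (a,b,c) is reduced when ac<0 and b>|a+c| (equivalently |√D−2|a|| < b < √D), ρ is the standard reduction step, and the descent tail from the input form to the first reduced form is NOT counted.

D = 3741, ⌊√D⌋ = 61
descent: ρ → (37,39,-15)  [lands on river]
river: ρ → (-15,51,19)
river: ρ → (19,25,-41)
river: ρ → (-41,57,3)
river: ρ → (3,57,-41)
river: ρ → (-41,25,19)
river: ρ → (19,51,-15)
river: ρ → (-15,39,37)
river: ρ → (37,35,-17)
river: ρ → (-17,33,39)
river: ρ → (39,45,-11)
river: ρ → (-11,43,43)
river: ρ → (43,43,-11)
river: ρ → (-11,45,39)
river: ρ → (39,33,-17)
river: ρ → (-17,35,37)
ρ-cycle length = 16 (tail of 1 descent step not counted)

16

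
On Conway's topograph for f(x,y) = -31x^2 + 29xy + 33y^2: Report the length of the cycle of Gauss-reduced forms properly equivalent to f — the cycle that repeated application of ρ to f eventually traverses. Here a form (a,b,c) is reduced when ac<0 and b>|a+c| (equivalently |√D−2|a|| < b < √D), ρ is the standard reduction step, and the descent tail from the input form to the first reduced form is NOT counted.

D = 4933, ⌊√D⌋ = 70
river: ρ → (33,37,-27)
river: ρ → (-27,17,43)
river: ρ → (43,69,-1)
river: ρ → (-1,69,43)
river: ρ → (43,17,-27)
river: ρ → (-27,37,33)
river: ρ → (33,29,-31)
river: ρ → (-31,33,31)
river: ρ → (31,29,-33)
river: ρ → (-33,37,27)
river: ρ → (27,17,-43)
river: ρ → (-43,69,1)
river: ρ → (1,69,-43)
river: ρ → (-43,17,27)
river: ρ → (27,37,-33)
river: ρ → (-33,29,31)
river: ρ → (31,33,-31)
river: ρ → (-31,29,33)
ρ-cycle length = 18 (tail of 0 descent steps not counted)

18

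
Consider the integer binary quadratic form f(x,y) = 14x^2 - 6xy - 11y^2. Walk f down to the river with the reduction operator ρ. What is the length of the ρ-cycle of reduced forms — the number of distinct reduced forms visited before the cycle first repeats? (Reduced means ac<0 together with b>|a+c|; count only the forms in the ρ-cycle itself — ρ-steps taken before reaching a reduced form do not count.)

D = 652, ⌊√D⌋ = 25
descent: ρ → (-11,6,14)  [lands on river]
river: ρ → (14,22,-3)
river: ρ → (-3,20,21)
river: ρ → (21,22,-2)
river: ρ → (-2,22,21)
river: ρ → (21,20,-3)
river: ρ → (-3,22,14)
river: ρ → (14,6,-11)
river: ρ → (-11,16,9)
river: ρ → (9,20,-7)
river: ρ → (-7,22,6)
river: ρ → (6,14,-19)
river: ρ → (-19,24,1)
river: ρ → (1,24,-19)
river: ρ → (-19,14,6)
river: ρ → (6,22,-7)
river: ρ → (-7,20,9)
river: ρ → (9,16,-11)
ρ-cycle length = 18 (tail of 1 descent step not counted)

18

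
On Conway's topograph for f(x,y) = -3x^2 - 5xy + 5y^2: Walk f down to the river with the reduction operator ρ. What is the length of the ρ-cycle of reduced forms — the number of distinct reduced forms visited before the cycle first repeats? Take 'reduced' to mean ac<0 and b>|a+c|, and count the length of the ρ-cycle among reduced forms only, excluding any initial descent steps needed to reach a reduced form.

D = 85, ⌊√D⌋ = 9
descent: ρ → (5,5,-3)  [lands on river]
river: ρ → (-3,7,3)
river: ρ → (3,5,-5)
river: ρ → (-5,5,3)
river: ρ → (3,7,-3)
river: ρ → (-3,5,5)
ρ-cycle length = 6 (tail of 1 descent step not counted)

6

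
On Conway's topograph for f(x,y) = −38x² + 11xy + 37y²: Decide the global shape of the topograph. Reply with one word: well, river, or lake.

D = b²−4ac = 11² − 4·(-38)·37 = 5745
D > 0 non-square ⇒ indefinite ⇒ periodic river

river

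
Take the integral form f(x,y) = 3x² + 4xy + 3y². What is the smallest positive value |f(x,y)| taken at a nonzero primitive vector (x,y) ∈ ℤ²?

translate: b→-2 (≡4 mod 6), so (3,4,3)→(3,-2,2)
flip: (3,-2,2)→(2,2,3)
reduced (well bottom): (2,2,3) with a≤c, −a<b≤a
well minimum = a = 2

2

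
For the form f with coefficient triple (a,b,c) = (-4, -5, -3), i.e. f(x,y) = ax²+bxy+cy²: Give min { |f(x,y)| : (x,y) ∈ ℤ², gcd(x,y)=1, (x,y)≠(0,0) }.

translate: b→-3 (≡5 mod 8), so (4,5,3)→(4,-3,2)
flip: (4,-3,2)→(2,3,4)
translate: b→-1 (≡3 mod 4), so (2,3,4)→(2,-1,3)
reduced (well bottom): (2,-1,3) with a≤c, −a<b≤a
well minimum |f| = |-2| = 2 (negative-definite)

2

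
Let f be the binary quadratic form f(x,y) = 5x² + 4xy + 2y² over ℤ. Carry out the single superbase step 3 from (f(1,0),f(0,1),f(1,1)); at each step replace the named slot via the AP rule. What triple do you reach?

start (5,2,11) = (f(1,0),f(0,1),f(1,1))
replace slot 3: 2·(5+2) − 11 = 3 → (5,2,3)

5,2,3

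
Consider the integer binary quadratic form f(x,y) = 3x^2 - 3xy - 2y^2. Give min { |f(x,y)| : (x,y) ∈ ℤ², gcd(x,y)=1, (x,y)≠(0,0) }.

descent: ρ → (-2,3,3)  [lands on river]
river: ρ → (3,3,-2)
river: ρ → (-2,5,1)
river: ρ → (1,5,-2)
closes: descent 1, river 4
min |a| on river = 1

1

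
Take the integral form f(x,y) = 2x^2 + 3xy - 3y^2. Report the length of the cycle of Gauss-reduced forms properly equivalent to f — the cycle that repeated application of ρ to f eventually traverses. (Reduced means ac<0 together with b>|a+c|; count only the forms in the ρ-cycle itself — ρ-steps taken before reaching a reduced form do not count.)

D = 33, ⌊√D⌋ = 5
river: ρ → (-3,3,2)
river: ρ → (2,5,-1)
river: ρ → (-1,5,2)
river: ρ → (2,3,-3)
ρ-cycle length = 4 (tail of 0 descent steps not counted)

4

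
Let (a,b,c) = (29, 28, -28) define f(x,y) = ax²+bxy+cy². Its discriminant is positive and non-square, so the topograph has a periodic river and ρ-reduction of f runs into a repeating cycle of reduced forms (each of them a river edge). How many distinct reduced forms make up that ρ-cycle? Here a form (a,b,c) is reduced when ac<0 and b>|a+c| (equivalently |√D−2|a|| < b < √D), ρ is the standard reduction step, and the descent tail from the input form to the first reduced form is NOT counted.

D = 4032, ⌊√D⌋ = 63
river: ρ → (-28,28,29)
river: ρ → (29,30,-27)
river: ρ → (-27,24,32)
river: ρ → (32,40,-19)
river: ρ → (-19,36,36)
river: ρ → (36,36,-19)
river: ρ → (-19,40,32)
river: ρ → (32,24,-27)
river: ρ → (-27,30,29)
river: ρ → (29,28,-28)
ρ-cycle length = 10 (tail of 0 descent steps not counted)

10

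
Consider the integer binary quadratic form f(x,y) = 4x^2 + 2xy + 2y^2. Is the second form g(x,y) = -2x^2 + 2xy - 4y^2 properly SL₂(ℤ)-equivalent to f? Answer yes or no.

D₁ = -28, D₂ = -28
f: flip: (4,2,2)→(2,-2,4)
f: translate: b→2 (≡-2 mod 4), so (2,-2,4)→(2,2,4)
f: reduced (well bottom): (2,2,4) with a≤c, −a<b≤a
g is negative-definite; reduce −g:
−g: translate: b→2 (≡-2 mod 4), so (2,-2,4)→(2,2,4)
−g: reduced (well bottom): (2,2,4) with a≤c, −a<b≤a
flip sign back: reduced form of g is (-2,-2,-4)
reduced forms (2, 2, 4) vs (-2, -2, -4) ⇒ inequivalent

no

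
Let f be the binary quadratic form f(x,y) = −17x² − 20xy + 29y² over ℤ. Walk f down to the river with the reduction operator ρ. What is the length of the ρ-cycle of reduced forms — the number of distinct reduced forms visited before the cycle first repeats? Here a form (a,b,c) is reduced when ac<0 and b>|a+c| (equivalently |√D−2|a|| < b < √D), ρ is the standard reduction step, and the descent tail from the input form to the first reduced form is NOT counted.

D = 2372, ⌊√D⌋ = 48
descent: ρ → (29,20,-17)  [lands on river]
river: ρ → (-17,48,1)
river: ρ → (1,48,-17)
river: ρ → (-17,20,29)
river: ρ → (29,38,-8)
river: ρ → (-8,42,19)
river: ρ → (19,34,-16)
river: ρ → (-16,30,23)
river: ρ → (23,16,-23)
river: ρ → (-23,30,16)
river: ρ → (16,34,-19)
river: ρ → (-19,42,8)
river: ρ → (8,38,-29)
river: ρ → (-29,20,17)
river: ρ → (17,48,-1)
river: ρ → (-1,48,17)
river: ρ → (17,20,-29)
river: ρ → (-29,38,8)
river: ρ → (8,42,-19)
river: ρ → (-19,34,16)
river: ρ → (16,30,-23)
river: ρ → (-23,16,23)
river: ρ → (23,30,-16)
river: ρ → (-16,34,19)
river: ρ → (19,42,-8)
river: ρ → (-8,38,29)
ρ-cycle length = 26 (tail of 1 descent step not counted)

26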